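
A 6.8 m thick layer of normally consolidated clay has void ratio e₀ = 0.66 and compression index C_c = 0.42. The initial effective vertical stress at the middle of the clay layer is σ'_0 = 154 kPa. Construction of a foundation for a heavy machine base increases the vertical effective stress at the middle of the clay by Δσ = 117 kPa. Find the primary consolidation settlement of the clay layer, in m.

Final effective stress: σ'_f = σ'_0 + Δσ = 154 + 117 = 271 kPa.
Normally consolidated clay, so the full stress increment lies on the virgin compression line:
S_c = C_c·H/(1+e₀)·log₁₀(σ'_f/σ'_0) = 0.42×6.8/(1+0.66)×log₁₀(271/154)
    = 1.7205 × 0.24545 = 0.4223 m

S_c ≈ 0.422 m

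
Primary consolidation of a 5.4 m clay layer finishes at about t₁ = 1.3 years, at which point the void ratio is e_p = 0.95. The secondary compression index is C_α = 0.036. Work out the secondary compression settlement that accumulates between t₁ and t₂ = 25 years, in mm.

S_s ≈ 128 mm

Secondary compression: S_s = C_α·H/(1+e_p)·log₁₀(t₂/t₁)
S_s = 0.036×5.4/(1+0.95)×log₁₀(25/1.3)
    = 0.09969 × 1.284 = 0.128 m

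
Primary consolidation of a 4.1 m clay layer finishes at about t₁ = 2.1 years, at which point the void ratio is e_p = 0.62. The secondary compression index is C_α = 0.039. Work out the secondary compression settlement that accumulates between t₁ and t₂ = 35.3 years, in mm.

Secondary compression: S_s = C_α·H/(1+e_p)·log₁₀(t₂/t₁)
S_s = 0.039×4.1/(1+0.62)×log₁₀(35.3/2.1)
    = 0.0987 × 1.226 = 0.121 m

S_s ≈ 121 mm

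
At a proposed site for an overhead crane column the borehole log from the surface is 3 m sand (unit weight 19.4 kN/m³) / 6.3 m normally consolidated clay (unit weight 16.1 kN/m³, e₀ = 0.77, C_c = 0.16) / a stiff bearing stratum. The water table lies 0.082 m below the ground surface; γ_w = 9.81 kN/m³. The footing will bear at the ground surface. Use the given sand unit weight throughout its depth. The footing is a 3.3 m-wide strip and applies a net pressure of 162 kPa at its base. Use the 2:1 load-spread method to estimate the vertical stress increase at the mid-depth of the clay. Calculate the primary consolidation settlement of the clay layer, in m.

Mid-depth of clay below the ground surface: z = 3 + 6.3/2 = 6.15 m.
Total vertical stress at mid-clay: σ_v = 19.4×3 + 16.1×3.15 = 108.91 kPa.
Pore pressure: u = 9.81×(6.15 − 0.082) = 59.527 kPa.
Initial effective stress: σ'_0 = σ_v − u = 108.91 − 59.527 = 49.383 kPa.
Stress increase at mid-clay by the 2:1 spreading method:
Δσ = qB/(B+z) = 162×3.3/(3.3+6.15) = 56.571 kPa
Final effective stress: σ'_f = σ'_0 + Δσ = 49.383 + 56.571 = 105.95 kPa.
Normally consolidated clay, so the full stress increment lies on the virgin compression line:
S_c = C_c·H/(1+e₀)·log₁₀(σ'_f/σ'_0) = 0.16×6.3/(1+0.77)×log₁₀(105.95/49.383)
    = 0.56949 × 0.33152 = 0.1888 m

S_c ≈ 0.189 m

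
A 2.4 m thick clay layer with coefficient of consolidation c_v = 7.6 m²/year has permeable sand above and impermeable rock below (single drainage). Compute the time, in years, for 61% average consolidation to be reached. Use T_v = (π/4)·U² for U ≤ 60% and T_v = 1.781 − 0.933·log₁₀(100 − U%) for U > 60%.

Drainage path length: H_d = H = 2.4 m (single drainage).
U > 60%: T_v = 1.781 − 0.933·log₁₀(100 − 61) = 0.29654.
t = T_v·H_d²/c_v = 0.29654×2.4²/7.6 = 0.2247 years.

t ≈ 0.225 years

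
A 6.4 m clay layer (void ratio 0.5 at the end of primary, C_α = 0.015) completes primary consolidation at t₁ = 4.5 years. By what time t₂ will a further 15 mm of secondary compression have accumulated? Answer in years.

t₂ ≈ 7.72 years

S_s = C_α·H/(1+e_p)·log₁₀(t₂/t₁) ⇒ log₁₀(t₂/t₁) = S_s·(1+e_p)/(C_α·H).
log₁₀(t₂/t₁) = 0.015 × (1+0.5) / (0.015×6.4) = 0.2344
t₂ = t₁ × 10^0.2344 = 4.5 × 1.715 = 7.719 years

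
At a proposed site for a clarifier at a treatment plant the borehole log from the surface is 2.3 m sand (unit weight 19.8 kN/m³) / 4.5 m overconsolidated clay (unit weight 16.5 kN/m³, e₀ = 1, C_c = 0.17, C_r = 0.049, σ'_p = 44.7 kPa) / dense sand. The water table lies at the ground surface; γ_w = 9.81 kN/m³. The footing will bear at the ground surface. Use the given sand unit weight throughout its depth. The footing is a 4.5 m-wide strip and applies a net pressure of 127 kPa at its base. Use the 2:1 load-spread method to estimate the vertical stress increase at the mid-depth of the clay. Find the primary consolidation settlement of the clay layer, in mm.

Mid-depth of clay below the ground surface: z = 2.3 + 4.5/2 = 4.55 m.
Total vertical stress at mid-clay: σ_v = 19.8×2.3 + 16.5×2.25 = 82.665 kPa.
Pore pressure: u = 9.81×(4.55 − 0) = 44.636 kPa.
Initial effective stress: σ'_0 = σ_v − u = 82.665 − 44.636 = 38.029 kPa.
Stress increase at mid-clay by the 2:1 spreading method:
Δσ = qB/(B+z) = 127×4.5/(4.5+4.55) = 63.149 kPa
Final effective stress: σ'_f = 38.029 + 63.149 = 101.18 kPa.
σ'_f = 101.18 > σ'_p = 44.7 kPa, so the stress path crosses the preconsolidation pressure — recompression up to σ'_p, then virgin compression beyond:
S_c = H/(1+e₀)·[C_r·log₁₀(σ'_p/σ'_0) + C_c·log₁₀(σ'_f/σ'_p)]
    = 4.5/2 × [0.049×log₁₀(44.7/38.029) + 0.17×log₁₀(101.18/44.7)]
    = 2.25 × [0.0034394 + 0.060314] = 0.1434 m

S_c ≈ 143 mm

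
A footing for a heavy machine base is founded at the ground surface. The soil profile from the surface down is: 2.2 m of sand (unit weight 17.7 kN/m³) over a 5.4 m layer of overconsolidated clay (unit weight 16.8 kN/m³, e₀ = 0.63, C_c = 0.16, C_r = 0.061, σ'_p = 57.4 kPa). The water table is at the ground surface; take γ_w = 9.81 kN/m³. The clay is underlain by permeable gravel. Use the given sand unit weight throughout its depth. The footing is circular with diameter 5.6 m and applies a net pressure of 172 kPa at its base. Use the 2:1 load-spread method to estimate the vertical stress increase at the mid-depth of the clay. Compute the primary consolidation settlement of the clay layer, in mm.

S_c ≈ 131 mm

Mid-depth of clay below the ground surface: z = 2.2 + 5.4/2 = 4.9 m.
Total vertical stress at mid-clay: σ_v = 17.7×2.2 + 16.8×2.7 = 84.3 kPa.
Pore pressure: u = 9.81×(4.9 − 0) = 48.069 kPa.
Initial effective stress: σ'_0 = σ_v − u = 84.3 − 48.069 = 36.231 kPa.
Stress increase at mid-clay by the 2:1 spreading method:
Δσ ≈ qD²/(D+z)² = 172×5.6²/(5.6+4.9)² = 48.924 kPa
Final effective stress: σ'_f = 36.231 + 48.924 = 85.155 kPa.
σ'_f = 85.155 > σ'_p = 57.4 kPa, so the stress path crosses the preconsolidation pressure — recompression up to σ'_p, then virgin compression beyond:
S_c = H/(1+e₀)·[C_r·log₁₀(σ'_p/σ'_0) + C_c·log₁₀(σ'_f/σ'_p)]
    = 5.4/1.63 × [0.061×log₁₀(57.4/36.231) + 0.16×log₁₀(85.155/57.4)]
    = 3.3129 × [0.01219 + 0.027408] = 0.1312 m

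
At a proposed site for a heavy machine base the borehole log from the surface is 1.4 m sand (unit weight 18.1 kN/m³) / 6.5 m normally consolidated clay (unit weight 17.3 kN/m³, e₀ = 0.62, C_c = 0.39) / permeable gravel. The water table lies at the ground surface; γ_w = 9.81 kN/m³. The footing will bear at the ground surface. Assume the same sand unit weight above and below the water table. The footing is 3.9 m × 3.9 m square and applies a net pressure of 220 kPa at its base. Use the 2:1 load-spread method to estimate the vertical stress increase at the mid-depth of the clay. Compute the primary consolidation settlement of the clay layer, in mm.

S_c ≈ 558 mm

Mid-depth of clay below the ground surface: z = 1.4 + 6.5/2 = 4.65 m.
Total vertical stress at mid-clay: σ_v = 18.1×1.4 + 17.3×3.25 = 81.565 kPa.
Pore pressure: u = 9.81×(4.65 − 0) = 45.617 kPa.
Initial effective stress: σ'_0 = σ_v − u = 81.565 − 45.617 = 35.948 kPa.
Stress increase at mid-clay by the 2:1 spreading method:
Δσ = qBL/((B+z)(L+z)) = 220×3.9×3.9/((3.9+4.65)(3.9+4.65)) = 45.774 kPa
Final effective stress: σ'_f = σ'_0 + Δσ = 35.948 + 45.774 = 81.722 kPa.
Normally consolidated clay, so the full stress increment lies on the virgin compression line:
S_c = C_c·H/(1+e₀)·log₁₀(σ'_f/σ'_0) = 0.39×6.5/(1+0.62)×log₁₀(81.722/35.948)
    = 1.5648 × 0.35666 = 0.5581 m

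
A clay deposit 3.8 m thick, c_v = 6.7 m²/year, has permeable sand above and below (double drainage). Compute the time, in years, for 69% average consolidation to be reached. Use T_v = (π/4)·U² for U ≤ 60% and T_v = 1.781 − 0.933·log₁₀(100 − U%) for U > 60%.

Drainage path length: H_d = H/2 = 1.9 m (double drainage).
U > 60%: T_v = 1.781 − 0.933·log₁₀(100 − 69) = 0.38956.
t = T_v·H_d²/c_v = 0.38956×1.9²/6.7 = 0.2099 years.

t ≈ 0.21 years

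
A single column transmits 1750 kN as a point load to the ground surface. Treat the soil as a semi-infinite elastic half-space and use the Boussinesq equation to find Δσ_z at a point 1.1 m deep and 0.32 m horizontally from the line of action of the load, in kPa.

Boussinesq vertical stress below a point load on an elastic half-space:
Δσ_z = 3P/(2πz²) · [1 + (r/z)²]^(−5/2)
r/z = 0.32/1.1 = 0.29091; [1+(r/z)²]^(−5/2) = 0.8162.
Δσ_z = 3×1750/(2π×1.1²) × 0.8162 = 690.55 × 0.8162 = 563.6 kPa

Δσ_z ≈ 564 kPa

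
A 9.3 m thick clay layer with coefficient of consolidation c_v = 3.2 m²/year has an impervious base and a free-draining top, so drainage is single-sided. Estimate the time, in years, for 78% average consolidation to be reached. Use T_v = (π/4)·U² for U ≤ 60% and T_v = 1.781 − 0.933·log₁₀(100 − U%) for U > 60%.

t ≈ 14.3 years

Drainage path length: H_d = H = 9.3 m (single drainage).
U > 60%: T_v = 1.781 − 0.933·log₁₀(100 − 78) = 0.52852.
t = T_v·H_d²/c_v = 0.52852×9.3²/3.2 = 14.28 years.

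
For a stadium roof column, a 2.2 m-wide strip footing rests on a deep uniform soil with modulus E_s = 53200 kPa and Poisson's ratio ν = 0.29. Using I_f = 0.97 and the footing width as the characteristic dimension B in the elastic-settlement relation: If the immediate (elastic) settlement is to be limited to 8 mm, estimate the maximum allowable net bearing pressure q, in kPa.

S_e = q·B·(1−ν²)/E_s · I_f  ⇒  q = S_e·E_s / (B·(1−ν²)·I_f).
q = 0.008 × 53200 / (2.2 × 0.9159 × 0.97) = 217.8 kPa

q ≈ 218 kPa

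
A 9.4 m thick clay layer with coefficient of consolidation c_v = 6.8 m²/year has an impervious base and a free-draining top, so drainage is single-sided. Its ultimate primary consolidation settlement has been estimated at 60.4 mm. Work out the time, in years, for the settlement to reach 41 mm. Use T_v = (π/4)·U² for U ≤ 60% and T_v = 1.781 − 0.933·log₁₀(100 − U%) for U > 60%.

Drainage path length: H_d = H = 9.4 m (single drainage).
U = S(t)/S_ult = 41/60.4 = 0.6788.
U > 60%: T_v = 1.781 − 0.933·log₁₀(100 − 67.881) = 0.37519.
t = T_v·H_d²/c_v = 0.37519×9.4²/6.8 = 4.875 years.

t ≈ 4.88 years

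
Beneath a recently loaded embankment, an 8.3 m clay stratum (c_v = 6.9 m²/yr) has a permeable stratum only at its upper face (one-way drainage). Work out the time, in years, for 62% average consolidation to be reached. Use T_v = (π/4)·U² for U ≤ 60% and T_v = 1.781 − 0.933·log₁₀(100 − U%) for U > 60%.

Drainage path length: H_d = H = 8.3 m (single drainage).
U > 60%: T_v = 1.781 − 0.933·log₁₀(100 − 62) = 0.30706.
t = T_v·H_d²/c_v = 0.30706×8.3²/6.9 = 3.066 years.

t ≈ 3.07 years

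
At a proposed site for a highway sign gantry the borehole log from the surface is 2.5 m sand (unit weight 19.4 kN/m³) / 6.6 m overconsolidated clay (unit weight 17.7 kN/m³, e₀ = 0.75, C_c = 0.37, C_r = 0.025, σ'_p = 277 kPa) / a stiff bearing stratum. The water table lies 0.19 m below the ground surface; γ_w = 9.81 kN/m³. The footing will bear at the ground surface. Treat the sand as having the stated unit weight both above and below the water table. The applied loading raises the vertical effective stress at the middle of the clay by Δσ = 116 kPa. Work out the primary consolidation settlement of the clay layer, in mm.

Mid-depth of clay below the ground surface: z = 2.5 + 6.6/2 = 5.8 m.
Total vertical stress at mid-clay: σ_v = 19.4×2.5 + 17.7×3.3 = 106.91 kPa.
Pore pressure: u = 9.81×(5.8 − 0.19) = 55.034 kPa.
Initial effective stress: σ'_0 = σ_v − u = 106.91 − 55.034 = 51.876 kPa.
Final effective stress: σ'_f = 51.876 + 116 = 167.88 kPa.
σ'_f = 167.88 ≤ σ'_p = 277 kPa, so the clay remains overconsolidated and only the recompression index applies:
S_c = C_r·H/(1+e₀)·log₁₀(σ'_f/σ'_0) = 0.025×6.6/1.75×log₁₀(167.88/51.876)
    = 0.094285 × 0.51003 = 0.04809 m

S_c ≈ 48.1 mm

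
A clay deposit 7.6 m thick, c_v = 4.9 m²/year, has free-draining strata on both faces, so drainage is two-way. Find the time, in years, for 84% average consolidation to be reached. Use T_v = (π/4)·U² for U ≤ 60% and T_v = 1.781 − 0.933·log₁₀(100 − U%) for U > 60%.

t ≈ 1.94 years

Drainage path length: H_d = H/2 = 3.8 m (double drainage).
U > 60%: T_v = 1.781 − 0.933·log₁₀(100 − 84) = 0.65756.
t = T_v·H_d²/c_v = 0.65756×3.8²/4.9 = 1.938 years.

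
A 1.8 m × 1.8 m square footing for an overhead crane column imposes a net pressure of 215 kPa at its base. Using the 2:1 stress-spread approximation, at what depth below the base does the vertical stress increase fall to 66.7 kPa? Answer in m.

2:1 spreading — at depth z the loaded area has grown by z in each plan dimension:
qB²/(B+z)² = Δσ_z ⇒ z = B(√(q/Δσ_z) − 1) = 1.8×(√(215/66.7) − 1) = 1.432 m

z ≈ 1.43 m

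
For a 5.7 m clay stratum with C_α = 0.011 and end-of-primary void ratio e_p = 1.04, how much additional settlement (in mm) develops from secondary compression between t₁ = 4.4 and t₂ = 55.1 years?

Secondary compression: S_s = C_α·H/(1+e_p)·log₁₀(t₂/t₁)
S_s = 0.011×5.7/(1+1.04)×log₁₀(55.1/4.4)
    = 0.03074 × 1.098 = 0.03374 m

S_s ≈ 33.7 mm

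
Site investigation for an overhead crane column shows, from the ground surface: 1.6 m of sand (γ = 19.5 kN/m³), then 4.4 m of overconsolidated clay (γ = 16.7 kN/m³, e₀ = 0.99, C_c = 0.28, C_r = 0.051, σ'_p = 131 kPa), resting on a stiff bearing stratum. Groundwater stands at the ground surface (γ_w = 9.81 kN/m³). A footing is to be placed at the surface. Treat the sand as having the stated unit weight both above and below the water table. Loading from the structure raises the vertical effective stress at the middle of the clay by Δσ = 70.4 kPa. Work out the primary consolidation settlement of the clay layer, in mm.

Mid-depth of clay below the ground surface: z = 1.6 + 4.4/2 = 3.8 m.
Total vertical stress at mid-clay: σ_v = 19.5×1.6 + 16.7×2.2 = 67.94 kPa.
Pore pressure: u = 9.81×(3.8 − 0) = 37.278 kPa.
Initial effective stress: σ'_0 = σ_v − u = 67.94 − 37.278 = 30.662 kPa.
Final effective stress: σ'_f = 30.662 + 70.4 = 101.06 kPa.
σ'_f = 101.06 ≤ σ'_p = 131 kPa, so the clay remains overconsolidated and only the recompression index applies:
S_c = C_r·H/(1+e₀)·log₁₀(σ'_f/σ'_0) = 0.051×4.4/1.99×log₁₀(101.06/30.662)
    = 0.11277 × 0.51798 = 0.05841 m

S_c ≈ 58.4 mm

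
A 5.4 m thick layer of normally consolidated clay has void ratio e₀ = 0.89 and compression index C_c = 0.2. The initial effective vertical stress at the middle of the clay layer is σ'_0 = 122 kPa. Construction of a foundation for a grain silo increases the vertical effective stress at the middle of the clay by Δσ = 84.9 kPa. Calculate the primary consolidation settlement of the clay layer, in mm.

S_c ≈ 131 mm

Final effective stress: σ'_f = σ'_0 + Δσ = 122 + 84.9 = 206.9 kPa.
Normally consolidated clay, so the full stress increment lies on the virgin compression line:
S_c = C_c·H/(1+e₀)·log₁₀(σ'_f/σ'_0) = 0.2×5.4/(1+0.89)×log₁₀(206.9/122)
    = 0.57143 × 0.2294 = 0.1311 m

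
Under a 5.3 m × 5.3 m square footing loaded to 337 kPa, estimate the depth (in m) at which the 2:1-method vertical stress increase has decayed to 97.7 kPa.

2:1 spreading — at depth z the loaded area has grown by z in each plan dimension:
qB²/(B+z)² = Δσ_z ⇒ z = B(√(q/Δσ_z) − 1) = 5.3×(√(337/97.7) − 1) = 4.543 m

z ≈ 4.54 m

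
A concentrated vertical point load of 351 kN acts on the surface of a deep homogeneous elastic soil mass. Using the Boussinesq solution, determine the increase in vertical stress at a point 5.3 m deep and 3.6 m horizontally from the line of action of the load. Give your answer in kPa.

Δσ_z ≈ 2.31 kPa

Boussinesq vertical stress below a point load on an elastic half-space:
Δσ_z = 3P/(2πz²) · [1 + (r/z)²]^(−5/2)
r/z = 3.6/5.3 = 0.67925; [1+(r/z)²]^(−5/2) = 0.38734.
Δσ_z = 3×351/(2π×5.3²) × 0.38734 = 5.9662 × 0.38734 = 2.311 kPa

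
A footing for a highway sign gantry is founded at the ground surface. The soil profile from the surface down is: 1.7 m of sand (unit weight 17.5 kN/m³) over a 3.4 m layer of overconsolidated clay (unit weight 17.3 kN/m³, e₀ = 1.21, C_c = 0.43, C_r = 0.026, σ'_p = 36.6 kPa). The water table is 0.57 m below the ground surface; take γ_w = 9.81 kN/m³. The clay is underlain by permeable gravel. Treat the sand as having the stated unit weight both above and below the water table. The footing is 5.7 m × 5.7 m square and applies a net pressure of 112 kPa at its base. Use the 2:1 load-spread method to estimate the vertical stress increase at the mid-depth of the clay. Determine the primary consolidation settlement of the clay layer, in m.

S_c ≈ 0.21 m

Mid-depth of clay below the ground surface: z = 1.7 + 3.4/2 = 3.4 m.
Total vertical stress at mid-clay: σ_v = 17.5×1.7 + 17.3×1.7 = 59.16 kPa.
Pore pressure: u = 9.81×(3.4 − 0.57) = 27.762 kPa.
Initial effective stress: σ'_0 = σ_v − u = 59.16 − 27.762 = 31.398 kPa.
Stress increase at mid-clay by the 2:1 spreading method:
Δσ = qBL/((B+z)(L+z)) = 112×5.7×5.7/((5.7+3.4)(5.7+3.4)) = 43.943 kPa
Final effective stress: σ'_f = 31.398 + 43.943 = 75.341 kPa.
σ'_f = 75.341 > σ'_p = 36.6 kPa, so the stress path crosses the preconsolidation pressure — recompression up to σ'_p, then virgin compression beyond:
S_c = H/(1+e₀)·[C_r·log₁₀(σ'_p/σ'_0) + C_c·log₁₀(σ'_f/σ'_p)]
    = 3.4/2.21 × [0.026×log₁₀(36.6/31.398) + 0.43×log₁₀(75.341/36.6)]
    = 1.5385 × [0.0017311 + 0.13483] = 0.2101 m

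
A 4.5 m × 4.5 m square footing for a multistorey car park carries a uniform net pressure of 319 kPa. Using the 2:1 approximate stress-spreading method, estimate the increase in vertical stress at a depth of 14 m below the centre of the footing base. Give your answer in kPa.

Δσ_z ≈ 18.9 kPa

By the 2:1 method the load spreads at 1 horizontal : 2 vertical, so at depth z the loaded area has grown by z in each plan dimension:
Δσ = qBL/((B+z)(L+z)) = 319×4.5×4.5/((4.5+14)(4.5+14)) = 18.874 kPa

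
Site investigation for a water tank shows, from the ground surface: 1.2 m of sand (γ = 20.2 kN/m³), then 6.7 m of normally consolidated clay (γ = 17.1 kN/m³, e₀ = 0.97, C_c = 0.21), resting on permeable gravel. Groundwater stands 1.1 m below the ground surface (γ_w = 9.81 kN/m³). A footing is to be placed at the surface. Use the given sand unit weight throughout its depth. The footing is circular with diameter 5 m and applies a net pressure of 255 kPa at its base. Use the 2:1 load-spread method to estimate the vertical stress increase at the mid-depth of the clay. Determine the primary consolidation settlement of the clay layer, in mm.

Mid-depth of clay below the ground surface: z = 1.2 + 6.7/2 = 4.55 m.
Total vertical stress at mid-clay: σ_v = 20.2×1.2 + 17.1×3.35 = 81.525 kPa.
Pore pressure: u = 9.81×(4.55 − 1.1) = 33.845 kPa.
Initial effective stress: σ'_0 = σ_v − u = 81.525 − 33.845 = 47.68 kPa.
Stress increase at mid-clay by the 2:1 spreading method:
Δσ ≈ qD²/(D+z)² = 255×5²/(5+4.55)² = 69.899 kPa
Final effective stress: σ'_f = σ'_0 + Δσ = 47.68 + 69.899 = 117.58 kPa.
Normally consolidated clay, so the full stress increment lies on the virgin compression line:
S_c = C_c·H/(1+e₀)·log₁₀(σ'_f/σ'_0) = 0.21×6.7/(1+0.97)×log₁₀(117.58/47.68)
    = 0.71421 × 0.392 = 0.28 m

S_c ≈ 280 mm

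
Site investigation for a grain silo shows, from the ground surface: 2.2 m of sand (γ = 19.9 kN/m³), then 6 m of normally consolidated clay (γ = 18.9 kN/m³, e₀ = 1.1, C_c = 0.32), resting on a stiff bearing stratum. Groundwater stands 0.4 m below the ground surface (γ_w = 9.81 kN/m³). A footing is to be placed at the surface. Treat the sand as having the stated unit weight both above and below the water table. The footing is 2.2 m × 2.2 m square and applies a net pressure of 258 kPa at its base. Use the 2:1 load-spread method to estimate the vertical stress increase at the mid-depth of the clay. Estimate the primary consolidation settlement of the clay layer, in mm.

Mid-depth of clay below the ground surface: z = 2.2 + 6/2 = 5.2 m.
Total vertical stress at mid-clay: σ_v = 19.9×2.2 + 18.9×3 = 100.48 kPa.
Pore pressure: u = 9.81×(5.2 − 0.4) = 47.088 kPa.
Initial effective stress: σ'_0 = σ_v − u = 100.48 − 47.088 = 53.392 kPa.
Stress increase at mid-clay by the 2:1 spreading method:
Δσ = qBL/((B+z)(L+z)) = 258×2.2×2.2/((2.2+5.2)(2.2+5.2)) = 22.804 kPa
Final effective stress: σ'_f = σ'_0 + Δσ = 53.392 + 22.804 = 76.196 kPa.
Normally consolidated clay, so the full stress increment lies on the virgin compression line:
S_c = C_c·H/(1+e₀)·log₁₀(σ'_f/σ'_0) = 0.32×6/(1+1.1)×log₁₀(76.196/53.392)
    = 0.91429 × 0.15446 = 0.1412 m

S_c ≈ 141 mm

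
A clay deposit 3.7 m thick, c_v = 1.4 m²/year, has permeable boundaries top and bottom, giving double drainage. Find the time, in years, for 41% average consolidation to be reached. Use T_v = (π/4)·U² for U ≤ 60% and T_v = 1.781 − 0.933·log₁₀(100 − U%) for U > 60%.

Drainage path length: H_d = H/2 = 1.85 m (double drainage).
U ≤ 60%: T_v = (π/4)·U² = (π/4)×0.41² = 0.13203.
t = T_v·H_d²/c_v = 0.13203×1.85²/1.4 = 0.3228 years.

t ≈ 0.323 years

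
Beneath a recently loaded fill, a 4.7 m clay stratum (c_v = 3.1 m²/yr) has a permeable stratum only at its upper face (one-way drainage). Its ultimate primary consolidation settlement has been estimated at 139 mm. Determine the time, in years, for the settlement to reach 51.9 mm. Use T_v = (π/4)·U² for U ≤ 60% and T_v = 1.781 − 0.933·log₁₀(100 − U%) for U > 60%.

t ≈ 0.78 years

Drainage path length: H_d = H = 4.7 m (single drainage).
U = S(t)/S_ult = 51.9/139 = 0.3734.
U ≤ 60%: T_v = (π/4)·U² = (π/4)×0.37338² = 0.1095.
t = T_v·H_d²/c_v = 0.1095×4.7²/3.1 = 0.7803 years.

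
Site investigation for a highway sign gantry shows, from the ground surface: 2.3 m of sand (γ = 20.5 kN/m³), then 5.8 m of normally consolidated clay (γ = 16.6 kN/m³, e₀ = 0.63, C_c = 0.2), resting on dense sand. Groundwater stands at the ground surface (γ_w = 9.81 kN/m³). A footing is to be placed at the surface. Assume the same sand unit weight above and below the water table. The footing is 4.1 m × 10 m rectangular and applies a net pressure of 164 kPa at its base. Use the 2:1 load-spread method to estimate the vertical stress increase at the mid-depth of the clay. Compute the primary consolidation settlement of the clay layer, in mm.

Mid-depth of clay below the ground surface: z = 2.3 + 5.8/2 = 5.2 m.
Total vertical stress at mid-clay: σ_v = 20.5×2.3 + 16.6×2.9 = 95.29 kPa.
Pore pressure: u = 9.81×(5.2 − 0) = 51.012 kPa.
Initial effective stress: σ'_0 = σ_v − u = 95.29 − 51.012 = 44.278 kPa.
Stress increase at mid-clay by the 2:1 spreading method:
Δσ = qBL/((B+z)(L+z)) = 164×4.1×10/((4.1+5.2)(10+5.2)) = 47.566 kPa
Final effective stress: σ'_f = σ'_0 + Δσ = 44.278 + 47.566 = 91.844 kPa.
Normally consolidated clay, so the full stress increment lies on the virgin compression line:
S_c = C_c·H/(1+e₀)·log₁₀(σ'_f/σ'_0) = 0.2×5.8/(1+0.63)×log₁₀(91.844/44.278)
    = 0.71166 × 0.31686 = 0.2255 m

S_c ≈ 225 mm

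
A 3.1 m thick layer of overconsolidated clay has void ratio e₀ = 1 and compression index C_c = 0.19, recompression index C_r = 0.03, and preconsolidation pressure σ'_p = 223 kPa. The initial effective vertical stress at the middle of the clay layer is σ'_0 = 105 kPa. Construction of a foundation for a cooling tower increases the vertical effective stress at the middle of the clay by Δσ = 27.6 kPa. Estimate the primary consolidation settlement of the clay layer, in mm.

S_c ≈ 4.71 mm

Final effective stress: σ'_f = 105 + 27.6 = 132.6 kPa.
σ'_f = 132.6 ≤ σ'_p = 223 kPa, so the clay remains overconsolidated and only the recompression index applies:
S_c = C_r·H/(1+e₀)·log₁₀(σ'_f/σ'_0) = 0.03×3.1/2×log₁₀(132.6/105)
    = 0.0465 × 0.10135 = 0.004713 m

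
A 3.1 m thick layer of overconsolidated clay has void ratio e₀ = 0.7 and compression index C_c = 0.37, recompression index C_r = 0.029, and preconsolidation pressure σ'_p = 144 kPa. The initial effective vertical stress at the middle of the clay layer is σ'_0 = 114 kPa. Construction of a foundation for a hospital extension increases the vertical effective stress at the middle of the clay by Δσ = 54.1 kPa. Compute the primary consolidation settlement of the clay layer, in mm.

S_c ≈ 50.7 mm

Final effective stress: σ'_f = 114 + 54.1 = 168.1 kPa.
σ'_f = 168.1 > σ'_p = 144 kPa, so the stress path crosses the preconsolidation pressure — recompression up to σ'_p, then virgin compression beyond:
S_c = H/(1+e₀)·[C_r·log₁₀(σ'_p/σ'_0) + C_c·log₁₀(σ'_f/σ'_p)]
    = 3.1/1.7 × [0.029×log₁₀(144/114) + 0.37×log₁₀(168.1/144)]
    = 1.8235 × [0.0029423 + 0.024866] = 0.05071 m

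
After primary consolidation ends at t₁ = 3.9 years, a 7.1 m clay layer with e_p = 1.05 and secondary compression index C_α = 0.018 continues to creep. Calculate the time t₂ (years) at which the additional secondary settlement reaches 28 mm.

t₂ ≈ 11 years

S_s = C_α·H/(1+e_p)·log₁₀(t₂/t₁) ⇒ log₁₀(t₂/t₁) = S_s·(1+e_p)/(C_α·H).
log₁₀(t₂/t₁) = 0.028 × (1+1.05) / (0.018×7.1) = 0.4491
t₂ = t₁ × 10^0.4491 = 3.9 × 2.813 = 10.97 years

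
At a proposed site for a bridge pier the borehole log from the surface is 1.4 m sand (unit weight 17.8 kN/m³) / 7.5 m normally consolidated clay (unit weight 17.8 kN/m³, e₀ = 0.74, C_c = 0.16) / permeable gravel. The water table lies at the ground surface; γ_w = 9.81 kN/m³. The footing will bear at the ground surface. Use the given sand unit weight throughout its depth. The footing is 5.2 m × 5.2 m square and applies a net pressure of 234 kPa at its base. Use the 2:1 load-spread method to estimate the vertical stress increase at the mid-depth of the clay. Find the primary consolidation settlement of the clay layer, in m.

Mid-depth of clay below the ground surface: z = 1.4 + 7.5/2 = 5.15 m.
Total vertical stress at mid-clay: σ_v = 17.8×1.4 + 17.8×3.75 = 91.67 kPa.
Pore pressure: u = 9.81×(5.15 − 0) = 50.522 kPa.
Initial effective stress: σ'_0 = σ_v − u = 91.67 − 50.522 = 41.148 kPa.
Stress increase at mid-clay by the 2:1 spreading method:
Δσ = qBL/((B+z)(L+z)) = 234×5.2×5.2/((5.2+5.15)(5.2+5.15)) = 59.067 kPa
Final effective stress: σ'_f = σ'_0 + Δσ = 41.148 + 59.067 = 100.22 kPa.
Normally consolidated clay, so the full stress increment lies on the virgin compression line:
S_c = C_c·H/(1+e₀)·log₁₀(σ'_f/σ'_0) = 0.16×7.5/(1+0.74)×log₁₀(100.22/41.148)
    = 0.68966 × 0.38661 = 0.2666 m

S_c ≈ 0.267 m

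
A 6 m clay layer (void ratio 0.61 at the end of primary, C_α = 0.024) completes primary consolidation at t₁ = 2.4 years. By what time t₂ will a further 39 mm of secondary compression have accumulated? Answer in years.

t₂ ≈ 6.55 years

S_s = C_α·H/(1+e_p)·log₁₀(t₂/t₁) ⇒ log₁₀(t₂/t₁) = S_s·(1+e_p)/(C_α·H).
log₁₀(t₂/t₁) = 0.039 × (1+0.61) / (0.024×6) = 0.436
t₂ = t₁ × 10^0.436 = 2.4 × 2.729 = 6.55 years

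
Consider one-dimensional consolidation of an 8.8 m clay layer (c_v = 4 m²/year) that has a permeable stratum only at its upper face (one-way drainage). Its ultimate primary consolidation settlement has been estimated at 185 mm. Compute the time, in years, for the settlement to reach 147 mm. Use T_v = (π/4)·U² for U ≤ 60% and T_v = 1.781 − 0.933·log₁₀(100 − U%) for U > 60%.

t ≈ 10.8 years

Drainage path length: H_d = H = 8.8 m (single drainage).
U = S(t)/S_ult = 147/185 = 0.7946.
U > 60%: T_v = 1.781 − 0.933·log₁₀(100 − 79.459) = 0.55633.
t = T_v·H_d²/c_v = 0.55633×8.8²/4 = 10.77 years.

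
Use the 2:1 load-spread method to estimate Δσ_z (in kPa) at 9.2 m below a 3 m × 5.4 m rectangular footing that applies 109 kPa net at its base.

Δσ_z ≈ 9.91 kPa

By the 2:1 method the load spreads at 1 horizontal : 2 vertical, so at depth z the loaded area has grown by z in each plan dimension:
Δσ = qBL/((B+z)(L+z)) = 109×3×5.4/((3+9.2)(5.4+9.2)) = 9.9135 kPa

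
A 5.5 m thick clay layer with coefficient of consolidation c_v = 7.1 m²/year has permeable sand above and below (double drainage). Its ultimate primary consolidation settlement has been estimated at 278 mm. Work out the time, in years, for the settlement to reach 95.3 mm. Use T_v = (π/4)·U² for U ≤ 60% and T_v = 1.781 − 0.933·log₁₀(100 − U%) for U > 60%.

t ≈ 0.0983 years

Drainage path length: H_d = H/2 = 2.75 m (double drainage).
U = S(t)/S_ult = 95.3/278 = 0.3428.
U ≤ 60%: T_v = (π/4)·U² = (π/4)×0.34281² = 0.092297.
t = T_v·H_d²/c_v = 0.092297×2.75²/7.1 = 0.09831 years.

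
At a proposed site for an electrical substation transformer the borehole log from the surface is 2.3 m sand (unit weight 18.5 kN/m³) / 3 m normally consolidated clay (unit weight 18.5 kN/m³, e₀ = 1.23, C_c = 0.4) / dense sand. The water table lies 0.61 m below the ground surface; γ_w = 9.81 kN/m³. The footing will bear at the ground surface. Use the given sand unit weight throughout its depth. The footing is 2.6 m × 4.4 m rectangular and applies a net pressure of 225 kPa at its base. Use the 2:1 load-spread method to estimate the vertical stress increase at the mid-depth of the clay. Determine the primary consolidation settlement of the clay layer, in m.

Mid-depth of clay below the ground surface: z = 2.3 + 3/2 = 3.8 m.
Total vertical stress at mid-clay: σ_v = 18.5×2.3 + 18.5×1.5 = 70.3 kPa.
Pore pressure: u = 9.81×(3.8 − 0.61) = 31.294 kPa.
Initial effective stress: σ'_0 = σ_v − u = 70.3 − 31.294 = 39.006 kPa.
Stress increase at mid-clay by the 2:1 spreading method:
Δσ = qBL/((B+z)(L+z)) = 225×2.6×4.4/((2.6+3.8)(4.4+3.8)) = 49.047 kPa
Final effective stress: σ'_f = σ'_0 + Δσ = 39.006 + 49.047 = 88.053 kPa.
Normally consolidated clay, so the full stress increment lies on the virgin compression line:
S_c = C_c·H/(1+e₀)·log₁₀(σ'_f/σ'_0) = 0.4×3/(1+1.23)×log₁₀(88.053/39.006)
    = 0.53812 × 0.35361 = 0.1903 m

S_c ≈ 0.19 m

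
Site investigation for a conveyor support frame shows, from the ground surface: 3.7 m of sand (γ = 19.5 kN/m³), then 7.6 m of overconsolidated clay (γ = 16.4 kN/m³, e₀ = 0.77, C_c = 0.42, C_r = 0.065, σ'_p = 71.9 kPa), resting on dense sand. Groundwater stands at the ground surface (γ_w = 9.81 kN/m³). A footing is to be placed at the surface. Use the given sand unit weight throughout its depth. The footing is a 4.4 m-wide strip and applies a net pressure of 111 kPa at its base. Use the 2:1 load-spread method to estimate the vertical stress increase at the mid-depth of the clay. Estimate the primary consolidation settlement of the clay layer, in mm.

S_c ≈ 294 mm

Mid-depth of clay below the ground surface: z = 3.7 + 7.6/2 = 7.5 m.
Total vertical stress at mid-clay: σ_v = 19.5×3.7 + 16.4×3.8 = 134.47 kPa.
Pore pressure: u = 9.81×(7.5 − 0) = 73.575 kPa.
Initial effective stress: σ'_0 = σ_v − u = 134.47 − 73.575 = 60.895 kPa.
Stress increase at mid-clay by the 2:1 spreading method:
Δσ = qB/(B+z) = 111×4.4/(4.4+7.5) = 41.042 kPa
Final effective stress: σ'_f = 60.895 + 41.042 = 101.94 kPa.
σ'_f = 101.94 > σ'_p = 71.9 kPa, so the stress path crosses the preconsolidation pressure — recompression up to σ'_p, then virgin compression beyond:
S_c = H/(1+e₀)·[C_r·log₁₀(σ'_p/σ'_0) + C_c·log₁₀(σ'_f/σ'_p)]
    = 7.6/1.77 × [0.065×log₁₀(71.9/60.895) + 0.42×log₁₀(101.94/71.9)]
    = 4.2938 × [0.0046896 + 0.063679] = 0.2936 m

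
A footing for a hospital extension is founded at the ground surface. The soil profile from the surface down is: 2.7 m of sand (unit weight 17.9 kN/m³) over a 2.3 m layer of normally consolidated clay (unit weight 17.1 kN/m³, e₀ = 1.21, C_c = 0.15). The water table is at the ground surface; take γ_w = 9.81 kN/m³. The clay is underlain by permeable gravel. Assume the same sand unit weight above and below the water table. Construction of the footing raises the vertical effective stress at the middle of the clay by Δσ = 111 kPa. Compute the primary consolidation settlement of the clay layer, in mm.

Mid-depth of clay below the ground surface: z = 2.7 + 2.3/2 = 3.85 m.
Total vertical stress at mid-clay: σ_v = 17.9×2.7 + 17.1×1.15 = 67.995 kPa.
Pore pressure: u = 9.81×(3.85 − 0) = 37.769 kPa.
Initial effective stress: σ'_0 = σ_v − u = 67.995 − 37.769 = 30.226 kPa.
Final effective stress: σ'_f = σ'_0 + Δσ = 30.226 + 111 = 141.23 kPa.
Normally consolidated clay, so the full stress increment lies on the virgin compression line:
S_c = C_c·H/(1+e₀)·log₁₀(σ'_f/σ'_0) = 0.15×2.3/(1+1.21)×log₁₀(141.23/30.226)
    = 0.15611 × 0.66955 = 0.1045 m

S_c ≈ 105 mm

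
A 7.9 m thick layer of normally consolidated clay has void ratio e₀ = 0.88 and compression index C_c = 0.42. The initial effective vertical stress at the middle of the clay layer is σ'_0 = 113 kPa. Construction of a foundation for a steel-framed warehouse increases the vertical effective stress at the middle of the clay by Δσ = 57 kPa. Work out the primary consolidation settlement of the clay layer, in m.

S_c ≈ 0.313 m

Final effective stress: σ'_f = σ'_0 + Δσ = 113 + 57 = 170 kPa.
Normally consolidated clay, so the full stress increment lies on the virgin compression line:
S_c = C_c·H/(1+e₀)·log₁₀(σ'_f/σ'_0) = 0.42×7.9/(1+0.88)×log₁₀(170/113)
    = 1.7649 × 0.17737 = 0.313 m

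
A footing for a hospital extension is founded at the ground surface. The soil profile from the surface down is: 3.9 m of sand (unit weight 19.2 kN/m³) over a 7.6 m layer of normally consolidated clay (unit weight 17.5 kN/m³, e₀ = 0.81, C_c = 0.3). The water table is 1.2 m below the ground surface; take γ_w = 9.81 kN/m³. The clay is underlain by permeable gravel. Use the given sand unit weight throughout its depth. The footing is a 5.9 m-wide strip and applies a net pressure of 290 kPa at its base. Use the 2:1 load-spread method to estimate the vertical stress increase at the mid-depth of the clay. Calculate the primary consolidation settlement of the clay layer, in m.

Mid-depth of clay below the ground surface: z = 3.9 + 7.6/2 = 7.7 m.
Total vertical stress at mid-clay: σ_v = 19.2×3.9 + 17.5×3.8 = 141.38 kPa.
Pore pressure: u = 9.81×(7.7 − 1.2) = 63.765 kPa.
Initial effective stress: σ'_0 = σ_v − u = 141.38 − 63.765 = 77.615 kPa.
Stress increase at mid-clay by the 2:1 spreading method:
Δσ = qB/(B+z) = 290×5.9/(5.9+7.7) = 125.81 kPa
Final effective stress: σ'_f = σ'_0 + Δσ = 77.615 + 125.81 = 203.43 kPa.
Normally consolidated clay, so the full stress increment lies on the virgin compression line:
S_c = C_c·H/(1+e₀)·log₁₀(σ'_f/σ'_0) = 0.3×7.6/(1+0.81)×log₁₀(203.43/77.615)
    = 1.2597 × 0.41847 = 0.5271 m

S_c ≈ 0.527 m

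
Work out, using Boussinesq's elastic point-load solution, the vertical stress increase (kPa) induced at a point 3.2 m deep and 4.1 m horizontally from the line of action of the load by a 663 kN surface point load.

Boussinesq vertical stress below a point load on an elastic half-space:
Δσ_z = 3P/(2πz²) · [1 + (r/z)²]^(−5/2)
r/z = 4.1/3.2 = 1.2812; [1+(r/z)²]^(−5/2) = 0.088172.
Δσ_z = 3×663/(2π×3.2²) × 0.088172 = 30.914 × 0.088172 = 2.726 kPa

Δσ_z ≈ 2.73 kPa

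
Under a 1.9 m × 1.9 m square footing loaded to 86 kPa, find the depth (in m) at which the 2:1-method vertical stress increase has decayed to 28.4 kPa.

2:1 spreading — at depth z the loaded area has grown by z in each plan dimension:
qB²/(B+z)² = Δσ_z ⇒ z = B(√(q/Δσ_z) − 1) = 1.9×(√(86/28.4) − 1) = 1.406 m

z ≈ 1.41 m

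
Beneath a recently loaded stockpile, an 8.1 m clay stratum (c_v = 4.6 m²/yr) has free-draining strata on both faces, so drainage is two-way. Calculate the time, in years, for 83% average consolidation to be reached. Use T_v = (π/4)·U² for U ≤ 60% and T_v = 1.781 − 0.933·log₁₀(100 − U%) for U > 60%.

t ≈ 2.26 years

Drainage path length: H_d = H/2 = 4.05 m (double drainage).
U > 60%: T_v = 1.781 − 0.933·log₁₀(100 − 83) = 0.63299.
t = T_v·H_d²/c_v = 0.63299×4.05²/4.6 = 2.257 years.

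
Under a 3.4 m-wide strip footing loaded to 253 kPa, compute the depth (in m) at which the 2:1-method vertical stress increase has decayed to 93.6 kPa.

2:1 spreading — at depth z the loaded area has grown by z in each plan dimension:
qB/(B+z) = Δσ_z ⇒ z = qB/Δσ_z − B = 253×3.4/93.6 − 3.4 = 5.79 m

z ≈ 5.79 m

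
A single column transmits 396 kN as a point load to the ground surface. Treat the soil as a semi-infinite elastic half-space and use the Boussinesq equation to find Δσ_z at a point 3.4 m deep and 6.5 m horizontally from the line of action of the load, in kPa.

Boussinesq vertical stress below a point load on an elastic half-space:
Δσ_z = 3P/(2πz²) · [1 + (r/z)²]^(−5/2)
r/z = 6.5/3.4 = 1.9118; [1+(r/z)²]^(−5/2) = 0.021391.
Δσ_z = 3×396/(2π×3.4²) × 0.021391 = 16.356 × 0.021391 = 0.3499 kPa

Δσ_z ≈ 0.35 kPa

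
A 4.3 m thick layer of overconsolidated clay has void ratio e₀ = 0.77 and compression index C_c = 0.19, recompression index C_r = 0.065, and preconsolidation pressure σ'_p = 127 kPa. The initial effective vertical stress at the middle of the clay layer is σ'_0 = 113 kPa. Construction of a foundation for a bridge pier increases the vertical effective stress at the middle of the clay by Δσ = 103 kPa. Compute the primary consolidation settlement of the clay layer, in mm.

S_c ≈ 114 mm

Final effective stress: σ'_f = 113 + 103 = 216 kPa.
σ'_f = 216 > σ'_p = 127 kPa, so the stress path crosses the preconsolidation pressure — recompression up to σ'_p, then virgin compression beyond:
S_c = H/(1+e₀)·[C_r·log₁₀(σ'_p/σ'_0) + C_c·log₁₀(σ'_f/σ'_p)]
    = 4.3/1.77 × [0.065×log₁₀(127/113) + 0.19×log₁₀(216/127)]
    = 2.4294 × [0.0032971 + 0.043824] = 0.1145 m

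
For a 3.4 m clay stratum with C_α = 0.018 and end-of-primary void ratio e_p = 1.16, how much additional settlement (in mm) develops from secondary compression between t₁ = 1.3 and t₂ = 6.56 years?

Secondary compression: S_s = C_α·H/(1+e_p)·log₁₀(t₂/t₁)
S_s = 0.018×3.4/(1+1.16)×log₁₀(6.56/1.3)
    = 0.02833 × 0.703 = 0.01992 m

S_s ≈ 19.9 mm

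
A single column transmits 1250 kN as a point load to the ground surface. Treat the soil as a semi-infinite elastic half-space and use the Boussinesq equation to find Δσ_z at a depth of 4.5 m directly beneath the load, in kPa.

Δσ_z ≈ 29.5 kPa

Boussinesq vertical stress below a point load on an elastic half-space:
Δσ_z = 3P/(2πz²) · [1 + (r/z)²]^(−5/2)
r/z = 0/4.5 = 0; [1+(r/z)²]^(−5/2) = 1.
Δσ_z = 3×1250/(2π×4.5²) × 1 = 29.473 × 1 = 29.47 kPa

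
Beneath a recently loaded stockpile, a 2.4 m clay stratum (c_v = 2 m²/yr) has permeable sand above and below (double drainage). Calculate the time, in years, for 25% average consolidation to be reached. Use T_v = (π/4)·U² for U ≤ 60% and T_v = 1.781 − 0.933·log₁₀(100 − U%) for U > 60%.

t ≈ 0.0353 years

Drainage path length: H_d = H/2 = 1.2 m (double drainage).
U ≤ 60%: T_v = (π/4)·U² = (π/4)×0.25² = 0.049087.
t = T_v·H_d²/c_v = 0.049087×1.2²/2 = 0.03534 years.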